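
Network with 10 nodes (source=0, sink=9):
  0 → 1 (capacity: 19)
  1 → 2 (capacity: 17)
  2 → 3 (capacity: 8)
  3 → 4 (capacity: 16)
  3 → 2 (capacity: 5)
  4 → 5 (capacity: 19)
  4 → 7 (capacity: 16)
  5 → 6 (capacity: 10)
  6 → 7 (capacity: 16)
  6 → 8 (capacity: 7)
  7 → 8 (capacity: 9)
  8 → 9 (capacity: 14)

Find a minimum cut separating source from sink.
Min cut value = 8, edges: (2,3)

Min cut value: 8
Partition: S = [0, 1, 2], T = [3, 4, 5, 6, 7, 8, 9]
Cut edges: (2,3)

By max-flow min-cut theorem, max flow = min cut = 8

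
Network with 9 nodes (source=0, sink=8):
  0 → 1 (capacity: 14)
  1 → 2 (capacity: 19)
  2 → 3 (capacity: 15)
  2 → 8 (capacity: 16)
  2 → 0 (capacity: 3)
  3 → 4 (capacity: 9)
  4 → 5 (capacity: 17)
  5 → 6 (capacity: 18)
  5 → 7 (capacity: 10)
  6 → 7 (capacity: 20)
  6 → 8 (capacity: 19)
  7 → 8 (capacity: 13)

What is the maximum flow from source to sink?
Maximum flow = 14

Max flow: 14

Flow assignment:
  0 → 1: 14/14
  1 → 2: 14/19
  2 → 8: 14/16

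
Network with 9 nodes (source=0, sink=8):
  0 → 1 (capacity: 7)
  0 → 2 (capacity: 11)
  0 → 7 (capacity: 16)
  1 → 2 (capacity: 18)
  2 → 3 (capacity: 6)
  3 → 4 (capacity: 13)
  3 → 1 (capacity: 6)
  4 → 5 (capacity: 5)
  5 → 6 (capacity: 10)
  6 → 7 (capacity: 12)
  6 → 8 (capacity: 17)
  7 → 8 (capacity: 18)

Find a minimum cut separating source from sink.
Min cut value = 21, edges: (0,7), (4,5)

Min cut value: 21
Partition: S = [0, 1, 2, 3, 4], T = [5, 6, 7, 8]
Cut edges: (0,7), (4,5)

By max-flow min-cut theorem, max flow = min cut = 21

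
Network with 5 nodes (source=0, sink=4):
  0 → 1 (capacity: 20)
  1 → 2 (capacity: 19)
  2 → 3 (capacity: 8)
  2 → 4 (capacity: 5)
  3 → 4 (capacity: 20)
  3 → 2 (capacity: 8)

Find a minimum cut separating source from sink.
Min cut value = 13, edges: (2,3), (2,4)

Min cut value: 13
Partition: S = [0, 1, 2], T = [3, 4]
Cut edges: (2,3), (2,4)

By max-flow min-cut theorem, max flow = min cut = 13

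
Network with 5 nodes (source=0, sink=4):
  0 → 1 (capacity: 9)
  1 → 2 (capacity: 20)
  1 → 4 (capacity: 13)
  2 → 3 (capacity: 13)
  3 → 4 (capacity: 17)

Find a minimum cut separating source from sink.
Min cut value = 9, edges: (0,1)

Min cut value: 9
Partition: S = [0], T = [1, 2, 3, 4]
Cut edges: (0,1)

By max-flow min-cut theorem, max flow = min cut = 9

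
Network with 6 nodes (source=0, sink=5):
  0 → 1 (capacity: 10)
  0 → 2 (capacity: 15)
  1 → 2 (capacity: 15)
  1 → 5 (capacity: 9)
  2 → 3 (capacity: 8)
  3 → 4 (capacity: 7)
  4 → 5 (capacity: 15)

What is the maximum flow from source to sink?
Maximum flow = 16

Max flow: 16

Flow assignment:
  0 → 1: 9/10
  0 → 2: 7/15
  1 → 5: 9/9
  2 → 3: 7/8
  3 → 4: 7/7
  4 → 5: 7/15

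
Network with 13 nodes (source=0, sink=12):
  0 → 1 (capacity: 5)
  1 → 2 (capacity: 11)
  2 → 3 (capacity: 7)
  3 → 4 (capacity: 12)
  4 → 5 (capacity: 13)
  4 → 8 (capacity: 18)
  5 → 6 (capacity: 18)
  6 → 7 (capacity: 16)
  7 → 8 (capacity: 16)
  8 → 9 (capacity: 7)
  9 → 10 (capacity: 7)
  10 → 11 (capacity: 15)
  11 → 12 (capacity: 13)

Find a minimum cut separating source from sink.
Min cut value = 5, edges: (0,1)

Min cut value: 5
Partition: S = [0], T = [1, 2, 3, 4, 5, 6, 7, 8, 9, 10, 11, 12]
Cut edges: (0,1)

By max-flow min-cut theorem, max flow = min cut = 5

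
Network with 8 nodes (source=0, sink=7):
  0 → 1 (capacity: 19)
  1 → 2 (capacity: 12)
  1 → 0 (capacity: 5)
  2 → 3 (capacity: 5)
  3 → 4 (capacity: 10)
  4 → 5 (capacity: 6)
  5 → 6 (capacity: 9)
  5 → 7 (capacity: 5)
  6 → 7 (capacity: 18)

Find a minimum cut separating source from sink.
Min cut value = 5, edges: (2,3)

Min cut value: 5
Partition: S = [0, 1, 2], T = [3, 4, 5, 6, 7]
Cut edges: (2,3)

By max-flow min-cut theorem, max flow = min cut = 5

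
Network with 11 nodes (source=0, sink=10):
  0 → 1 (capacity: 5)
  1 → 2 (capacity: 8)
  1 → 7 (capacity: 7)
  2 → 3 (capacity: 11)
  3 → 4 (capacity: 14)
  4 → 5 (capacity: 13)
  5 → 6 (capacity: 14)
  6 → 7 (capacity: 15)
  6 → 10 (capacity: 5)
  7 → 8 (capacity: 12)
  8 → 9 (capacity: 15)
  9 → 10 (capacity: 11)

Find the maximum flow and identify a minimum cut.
Max flow = 5, Min cut edges: (0,1)

Maximum flow: 5
Minimum cut: (0,1)
Partition: S = [0], T = [1, 2, 3, 4, 5, 6, 7, 8, 9, 10]

Max-flow min-cut theorem verified: both equal 5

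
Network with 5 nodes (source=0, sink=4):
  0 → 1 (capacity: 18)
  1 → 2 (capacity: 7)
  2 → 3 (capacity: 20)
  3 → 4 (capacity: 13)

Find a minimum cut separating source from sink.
Min cut value = 7, edges: (1,2)

Min cut value: 7
Partition: S = [0, 1], T = [2, 3, 4]
Cut edges: (1,2)

By max-flow min-cut theorem, max flow = min cut = 7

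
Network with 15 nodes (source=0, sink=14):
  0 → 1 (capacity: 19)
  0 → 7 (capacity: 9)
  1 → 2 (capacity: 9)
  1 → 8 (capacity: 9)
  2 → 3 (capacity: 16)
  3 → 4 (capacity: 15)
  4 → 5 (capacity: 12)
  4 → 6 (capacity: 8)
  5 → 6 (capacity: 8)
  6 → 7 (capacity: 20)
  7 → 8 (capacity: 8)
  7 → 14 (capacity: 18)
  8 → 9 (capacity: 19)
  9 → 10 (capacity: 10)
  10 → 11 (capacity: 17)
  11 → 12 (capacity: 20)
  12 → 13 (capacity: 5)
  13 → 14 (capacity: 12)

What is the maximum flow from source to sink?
Maximum flow = 23

Max flow: 23

Flow assignment:
  0 → 1: 14/19
  0 → 7: 9/9
  1 → 2: 9/9
  1 → 8: 5/9
  2 → 3: 9/16
  3 → 4: 9/15
  4 → 5: 1/12
  4 → 6: 8/8
  5 → 6: 1/8
  6 → 7: 9/20
  7 → 14: 18/18
  8 → 9: 5/19
  9 → 10: 5/10
  10 → 11: 5/17
  11 → 12: 5/20
  12 → 13: 5/5
  13 → 14: 5/12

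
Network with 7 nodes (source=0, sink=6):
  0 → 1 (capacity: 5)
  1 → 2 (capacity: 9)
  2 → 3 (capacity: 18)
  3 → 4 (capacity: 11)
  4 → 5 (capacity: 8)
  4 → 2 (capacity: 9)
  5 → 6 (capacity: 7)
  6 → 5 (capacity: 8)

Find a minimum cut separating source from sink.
Min cut value = 5, edges: (0,1)

Min cut value: 5
Partition: S = [0], T = [1, 2, 3, 4, 5, 6]
Cut edges: (0,1)

By max-flow min-cut theorem, max flow = min cut = 5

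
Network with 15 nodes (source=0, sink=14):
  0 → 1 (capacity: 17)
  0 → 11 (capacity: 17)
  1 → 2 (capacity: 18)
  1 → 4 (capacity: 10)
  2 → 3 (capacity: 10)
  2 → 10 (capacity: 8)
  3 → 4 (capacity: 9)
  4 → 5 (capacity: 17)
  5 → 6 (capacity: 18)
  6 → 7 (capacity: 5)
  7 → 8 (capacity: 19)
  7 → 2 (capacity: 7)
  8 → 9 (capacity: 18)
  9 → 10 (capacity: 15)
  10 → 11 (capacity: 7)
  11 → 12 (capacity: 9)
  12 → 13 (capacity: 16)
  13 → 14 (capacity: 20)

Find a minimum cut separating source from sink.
Min cut value = 9, edges: (11,12)

Min cut value: 9
Partition: S = [0, 1, 2, 3, 4, 5, 6, 7, 8, 9, 10, 11], T = [12, 13, 14]
Cut edges: (11,12)

By max-flow min-cut theorem, max flow = min cut = 9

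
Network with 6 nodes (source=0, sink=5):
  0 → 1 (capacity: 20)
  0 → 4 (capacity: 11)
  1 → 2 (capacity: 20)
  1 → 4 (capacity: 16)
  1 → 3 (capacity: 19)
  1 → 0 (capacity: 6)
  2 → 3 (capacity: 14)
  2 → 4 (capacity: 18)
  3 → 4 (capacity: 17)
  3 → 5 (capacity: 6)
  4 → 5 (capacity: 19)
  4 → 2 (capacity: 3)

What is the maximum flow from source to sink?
Maximum flow = 25

Max flow: 25

Flow assignment:
  0 → 1: 14/20
  0 → 4: 11/11
  1 → 4: 8/16
  1 → 3: 6/19
  3 → 5: 6/6
  4 → 5: 19/19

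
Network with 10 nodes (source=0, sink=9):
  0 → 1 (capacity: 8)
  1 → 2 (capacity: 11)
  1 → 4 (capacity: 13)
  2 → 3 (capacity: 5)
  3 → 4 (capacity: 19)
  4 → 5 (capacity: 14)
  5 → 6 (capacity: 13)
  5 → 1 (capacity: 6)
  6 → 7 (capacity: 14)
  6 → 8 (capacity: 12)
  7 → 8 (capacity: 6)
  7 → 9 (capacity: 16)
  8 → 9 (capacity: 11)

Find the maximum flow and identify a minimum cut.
Max flow = 8, Min cut edges: (0,1)

Maximum flow: 8
Minimum cut: (0,1)
Partition: S = [0], T = [1, 2, 3, 4, 5, 6, 7, 8, 9]

Max-flow min-cut theorem verified: both equal 8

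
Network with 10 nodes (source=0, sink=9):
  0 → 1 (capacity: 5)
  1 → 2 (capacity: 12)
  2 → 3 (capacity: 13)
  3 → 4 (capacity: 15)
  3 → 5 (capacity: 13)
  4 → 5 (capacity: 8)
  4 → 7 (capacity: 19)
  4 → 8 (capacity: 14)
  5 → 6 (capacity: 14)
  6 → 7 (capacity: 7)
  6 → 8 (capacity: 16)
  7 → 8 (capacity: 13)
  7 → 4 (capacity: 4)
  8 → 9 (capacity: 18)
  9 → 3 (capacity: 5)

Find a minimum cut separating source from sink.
Min cut value = 5, edges: (0,1)

Min cut value: 5
Partition: S = [0], T = [1, 2, 3, 4, 5, 6, 7, 8, 9]
Cut edges: (0,1)

By max-flow min-cut theorem, max flow = min cut = 5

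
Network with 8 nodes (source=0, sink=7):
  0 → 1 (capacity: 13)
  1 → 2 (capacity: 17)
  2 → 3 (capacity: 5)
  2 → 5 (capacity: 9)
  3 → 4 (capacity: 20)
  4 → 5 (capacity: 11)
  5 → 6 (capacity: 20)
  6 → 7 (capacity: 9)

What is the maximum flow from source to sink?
Maximum flow = 9

Max flow: 9

Flow assignment:
  0 → 1: 9/13
  1 → 2: 9/17
  2 → 3: 4/5
  2 → 5: 5/9
  3 → 4: 4/20
  4 → 5: 4/11
  5 → 6: 9/20
  6 → 7: 9/9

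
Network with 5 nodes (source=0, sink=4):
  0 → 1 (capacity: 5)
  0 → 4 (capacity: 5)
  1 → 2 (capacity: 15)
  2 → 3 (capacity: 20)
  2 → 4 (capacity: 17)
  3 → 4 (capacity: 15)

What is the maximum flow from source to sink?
Maximum flow = 10

Max flow: 10

Flow assignment:
  0 → 1: 5/5
  0 → 4: 5/5
  1 → 2: 5/15
  2 → 4: 5/17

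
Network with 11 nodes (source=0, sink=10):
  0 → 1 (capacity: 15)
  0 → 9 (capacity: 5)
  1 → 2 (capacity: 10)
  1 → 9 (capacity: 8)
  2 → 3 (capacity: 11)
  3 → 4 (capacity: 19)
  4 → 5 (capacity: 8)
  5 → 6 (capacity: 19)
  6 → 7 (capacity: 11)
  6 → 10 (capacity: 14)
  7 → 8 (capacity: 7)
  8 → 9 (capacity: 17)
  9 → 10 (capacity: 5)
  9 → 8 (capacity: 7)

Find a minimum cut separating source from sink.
Min cut value = 13, edges: (4,5), (9,10)

Min cut value: 13
Partition: S = [0, 1, 2, 3, 4, 7, 8, 9], T = [5, 6, 10]
Cut edges: (4,5), (9,10)

By max-flow min-cut theorem, max flow = min cut = 13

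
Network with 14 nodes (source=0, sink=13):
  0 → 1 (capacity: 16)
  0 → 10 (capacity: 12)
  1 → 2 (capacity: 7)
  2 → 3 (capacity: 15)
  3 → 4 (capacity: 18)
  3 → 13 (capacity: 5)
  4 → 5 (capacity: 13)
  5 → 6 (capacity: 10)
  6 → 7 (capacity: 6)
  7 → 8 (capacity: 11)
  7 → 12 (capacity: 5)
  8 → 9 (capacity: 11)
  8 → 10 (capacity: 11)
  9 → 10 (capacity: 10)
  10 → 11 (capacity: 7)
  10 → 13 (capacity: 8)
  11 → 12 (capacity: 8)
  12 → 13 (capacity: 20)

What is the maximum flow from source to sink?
Maximum flow = 19

Max flow: 19

Flow assignment:
  0 → 1: 7/16
  0 → 10: 12/12
  1 → 2: 7/7
  2 → 3: 7/15
  3 → 4: 2/18
  3 → 13: 5/5
  4 → 5: 2/13
  5 → 6: 2/10
  6 → 7: 2/6
  7 → 12: 2/5
  10 → 11: 4/7
  10 → 13: 8/8
  11 → 12: 4/8
  12 → 13: 6/20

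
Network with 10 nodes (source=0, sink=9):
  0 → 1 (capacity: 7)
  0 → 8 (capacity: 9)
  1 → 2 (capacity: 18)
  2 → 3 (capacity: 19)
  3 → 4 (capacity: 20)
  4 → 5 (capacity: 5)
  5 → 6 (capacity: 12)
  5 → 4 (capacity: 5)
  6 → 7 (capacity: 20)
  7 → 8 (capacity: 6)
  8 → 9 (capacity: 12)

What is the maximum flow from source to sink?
Maximum flow = 12

Max flow: 12

Flow assignment:
  0 → 1: 5/7
  0 → 8: 7/9
  1 → 2: 5/18
  2 → 3: 5/19
  3 → 4: 5/20
  4 → 5: 5/5
  5 → 6: 5/12
  6 → 7: 5/20
  7 → 8: 5/6
  8 → 9: 12/12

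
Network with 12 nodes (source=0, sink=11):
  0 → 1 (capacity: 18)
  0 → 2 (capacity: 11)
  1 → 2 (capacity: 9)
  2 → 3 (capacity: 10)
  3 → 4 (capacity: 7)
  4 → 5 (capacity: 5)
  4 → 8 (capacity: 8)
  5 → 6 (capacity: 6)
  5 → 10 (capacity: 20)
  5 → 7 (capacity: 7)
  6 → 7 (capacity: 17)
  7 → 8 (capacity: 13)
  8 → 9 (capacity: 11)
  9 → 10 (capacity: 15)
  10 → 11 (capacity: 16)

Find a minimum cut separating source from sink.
Min cut value = 7, edges: (3,4)

Min cut value: 7
Partition: S = [0, 1, 2, 3], T = [4, 5, 6, 7, 8, 9, 10, 11]
Cut edges: (3,4)

By max-flow min-cut theorem, max flow = min cut = 7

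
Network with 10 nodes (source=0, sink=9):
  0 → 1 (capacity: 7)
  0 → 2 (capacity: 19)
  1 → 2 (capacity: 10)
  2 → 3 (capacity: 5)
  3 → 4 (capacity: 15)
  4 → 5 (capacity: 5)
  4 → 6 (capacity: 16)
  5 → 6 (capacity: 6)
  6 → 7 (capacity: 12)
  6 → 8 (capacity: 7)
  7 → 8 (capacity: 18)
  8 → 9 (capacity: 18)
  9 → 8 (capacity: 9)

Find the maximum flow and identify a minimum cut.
Max flow = 5, Min cut edges: (2,3)

Maximum flow: 5
Minimum cut: (2,3)
Partition: S = [0, 1, 2], T = [3, 4, 5, 6, 7, 8, 9]

Max-flow min-cut theorem verified: both equal 5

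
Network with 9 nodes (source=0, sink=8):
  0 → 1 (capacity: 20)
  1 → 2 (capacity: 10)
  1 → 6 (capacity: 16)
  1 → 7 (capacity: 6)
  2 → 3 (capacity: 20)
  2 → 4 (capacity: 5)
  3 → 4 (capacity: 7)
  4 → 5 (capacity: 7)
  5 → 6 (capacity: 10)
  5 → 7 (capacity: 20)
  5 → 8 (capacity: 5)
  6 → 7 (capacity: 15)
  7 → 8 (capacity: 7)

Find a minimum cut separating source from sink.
Min cut value = 12, edges: (5,8), (7,8)

Min cut value: 12
Partition: S = [0, 1, 2, 3, 4, 5, 6, 7], T = [8]
Cut edges: (5,8), (7,8)

By max-flow min-cut theorem, max flow = min cut = 12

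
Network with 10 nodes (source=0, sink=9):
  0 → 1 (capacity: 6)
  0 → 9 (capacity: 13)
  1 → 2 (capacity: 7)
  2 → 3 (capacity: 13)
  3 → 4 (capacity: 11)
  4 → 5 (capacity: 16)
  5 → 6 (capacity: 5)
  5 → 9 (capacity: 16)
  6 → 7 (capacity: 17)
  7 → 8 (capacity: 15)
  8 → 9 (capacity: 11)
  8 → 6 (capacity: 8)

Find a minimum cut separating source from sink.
Min cut value = 19, edges: (0,1), (0,9)

Min cut value: 19
Partition: S = [0], T = [1, 2, 3, 4, 5, 6, 7, 8, 9]
Cut edges: (0,1), (0,9)

By max-flow min-cut theorem, max flow = min cut = 19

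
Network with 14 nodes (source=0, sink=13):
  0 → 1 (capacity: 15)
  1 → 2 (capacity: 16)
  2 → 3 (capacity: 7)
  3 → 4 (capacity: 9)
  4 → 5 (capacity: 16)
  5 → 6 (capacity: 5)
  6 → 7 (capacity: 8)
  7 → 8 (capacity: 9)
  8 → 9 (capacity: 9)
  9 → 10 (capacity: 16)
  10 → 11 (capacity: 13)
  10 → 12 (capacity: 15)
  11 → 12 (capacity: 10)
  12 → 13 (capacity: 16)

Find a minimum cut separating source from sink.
Min cut value = 5, edges: (5,6)

Min cut value: 5
Partition: S = [0, 1, 2, 3, 4, 5], T = [6, 7, 8, 9, 10, 11, 12, 13]
Cut edges: (5,6)

By max-flow min-cut theorem, max flow = min cut = 5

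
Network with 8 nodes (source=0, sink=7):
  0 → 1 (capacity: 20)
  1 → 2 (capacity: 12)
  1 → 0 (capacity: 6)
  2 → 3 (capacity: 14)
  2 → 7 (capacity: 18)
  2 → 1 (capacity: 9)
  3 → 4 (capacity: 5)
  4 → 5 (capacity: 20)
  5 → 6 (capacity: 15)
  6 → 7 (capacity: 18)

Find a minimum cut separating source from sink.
Min cut value = 12, edges: (1,2)

Min cut value: 12
Partition: S = [0, 1], T = [2, 3, 4, 5, 6, 7]
Cut edges: (1,2)

By max-flow min-cut theorem, max flow = min cut = 12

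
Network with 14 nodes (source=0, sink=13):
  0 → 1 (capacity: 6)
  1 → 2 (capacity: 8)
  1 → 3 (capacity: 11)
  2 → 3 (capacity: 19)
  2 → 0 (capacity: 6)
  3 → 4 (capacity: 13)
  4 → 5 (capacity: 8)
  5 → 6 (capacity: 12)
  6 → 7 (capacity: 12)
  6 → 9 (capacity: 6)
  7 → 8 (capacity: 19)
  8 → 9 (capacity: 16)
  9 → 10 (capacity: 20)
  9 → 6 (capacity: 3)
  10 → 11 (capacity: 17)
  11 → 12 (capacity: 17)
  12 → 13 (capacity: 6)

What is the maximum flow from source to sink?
Maximum flow = 6

Max flow: 6

Flow assignment:
  0 → 1: 6/6
  1 → 3: 6/11
  3 → 4: 6/13
  4 → 5: 6/8
  5 → 6: 6/12
  6 → 9: 6/6
  9 → 10: 6/20
  10 → 11: 6/17
  11 → 12: 6/17
  12 → 13: 6/6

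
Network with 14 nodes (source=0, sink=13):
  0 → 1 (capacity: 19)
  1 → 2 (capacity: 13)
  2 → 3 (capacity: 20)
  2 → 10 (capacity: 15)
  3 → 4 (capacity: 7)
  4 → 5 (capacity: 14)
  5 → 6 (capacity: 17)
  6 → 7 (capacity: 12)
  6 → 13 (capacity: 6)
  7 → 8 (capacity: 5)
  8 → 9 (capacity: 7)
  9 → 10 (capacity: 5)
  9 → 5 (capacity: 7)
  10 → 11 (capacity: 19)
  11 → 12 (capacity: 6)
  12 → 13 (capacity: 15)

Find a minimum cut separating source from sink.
Min cut value = 12, edges: (6,13), (11,12)

Min cut value: 12
Partition: S = [0, 1, 2, 3, 4, 5, 6, 7, 8, 9, 10, 11], T = [12, 13]
Cut edges: (6,13), (11,12)

By max-flow min-cut theorem, max flow = min cut = 12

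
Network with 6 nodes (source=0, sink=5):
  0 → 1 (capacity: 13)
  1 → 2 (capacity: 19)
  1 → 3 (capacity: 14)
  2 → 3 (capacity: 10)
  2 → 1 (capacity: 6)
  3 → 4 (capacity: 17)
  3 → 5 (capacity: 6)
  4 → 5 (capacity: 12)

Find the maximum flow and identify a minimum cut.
Max flow = 13, Min cut edges: (0,1)

Maximum flow: 13
Minimum cut: (0,1)
Partition: S = [0], T = [1, 2, 3, 4, 5]

Max-flow min-cut theorem verified: both equal 13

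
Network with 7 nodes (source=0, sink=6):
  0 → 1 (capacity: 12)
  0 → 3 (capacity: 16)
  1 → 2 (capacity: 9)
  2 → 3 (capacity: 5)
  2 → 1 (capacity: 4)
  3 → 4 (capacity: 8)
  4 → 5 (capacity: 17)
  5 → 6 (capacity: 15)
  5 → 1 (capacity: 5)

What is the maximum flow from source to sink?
Maximum flow = 8

Max flow: 8

Flow assignment:
  0 → 1: 5/12
  0 → 3: 3/16
  1 → 2: 5/9
  2 → 3: 5/5
  3 → 4: 8/8
  4 → 5: 8/17
  5 → 6: 8/15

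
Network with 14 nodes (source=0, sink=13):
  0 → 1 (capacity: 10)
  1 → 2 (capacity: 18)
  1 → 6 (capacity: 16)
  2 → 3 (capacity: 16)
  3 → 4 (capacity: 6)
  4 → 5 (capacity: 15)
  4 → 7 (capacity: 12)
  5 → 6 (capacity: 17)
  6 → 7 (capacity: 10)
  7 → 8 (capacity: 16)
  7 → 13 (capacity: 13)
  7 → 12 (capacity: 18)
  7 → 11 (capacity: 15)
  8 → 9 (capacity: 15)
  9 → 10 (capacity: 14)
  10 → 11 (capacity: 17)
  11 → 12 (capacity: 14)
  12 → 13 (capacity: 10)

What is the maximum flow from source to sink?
Maximum flow = 10

Max flow: 10

Flow assignment:
  0 → 1: 10/10
  1 → 6: 10/16
  6 → 7: 10/10
  7 → 13: 10/13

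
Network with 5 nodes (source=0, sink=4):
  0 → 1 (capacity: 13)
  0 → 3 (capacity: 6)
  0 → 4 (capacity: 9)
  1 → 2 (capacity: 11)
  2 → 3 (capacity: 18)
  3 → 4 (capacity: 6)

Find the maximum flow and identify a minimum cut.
Max flow = 15, Min cut edges: (0,4), (3,4)

Maximum flow: 15
Minimum cut: (0,4), (3,4)
Partition: S = [0, 1, 2, 3], T = [4]

Max-flow min-cut theorem verified: both equal 15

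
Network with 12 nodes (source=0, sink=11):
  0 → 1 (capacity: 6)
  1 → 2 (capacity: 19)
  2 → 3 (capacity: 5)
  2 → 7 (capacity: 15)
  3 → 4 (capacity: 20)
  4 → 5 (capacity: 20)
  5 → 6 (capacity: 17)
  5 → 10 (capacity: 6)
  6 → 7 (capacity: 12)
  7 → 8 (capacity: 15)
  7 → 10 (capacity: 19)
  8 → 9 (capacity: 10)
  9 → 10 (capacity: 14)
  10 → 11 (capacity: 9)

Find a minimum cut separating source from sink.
Min cut value = 6, edges: (0,1)

Min cut value: 6
Partition: S = [0], T = [1, 2, 3, 4, 5, 6, 7, 8, 9, 10, 11]
Cut edges: (0,1)

By max-flow min-cut theorem, max flow = min cut = 6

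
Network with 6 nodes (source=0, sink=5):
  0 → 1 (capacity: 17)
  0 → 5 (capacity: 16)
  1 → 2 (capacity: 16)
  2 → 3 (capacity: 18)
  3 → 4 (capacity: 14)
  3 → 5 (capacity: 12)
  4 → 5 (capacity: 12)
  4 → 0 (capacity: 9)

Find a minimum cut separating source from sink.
Min cut value = 32, edges: (0,5), (1,2)

Min cut value: 32
Partition: S = [0, 1], T = [2, 3, 4, 5]
Cut edges: (0,5), (1,2)

By max-flow min-cut theorem, max flow = min cut = 32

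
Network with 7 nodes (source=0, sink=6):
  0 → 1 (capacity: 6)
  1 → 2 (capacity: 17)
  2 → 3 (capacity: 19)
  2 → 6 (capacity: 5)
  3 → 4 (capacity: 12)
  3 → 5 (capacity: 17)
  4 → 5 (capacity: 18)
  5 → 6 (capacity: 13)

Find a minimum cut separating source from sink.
Min cut value = 6, edges: (0,1)

Min cut value: 6
Partition: S = [0], T = [1, 2, 3, 4, 5, 6]
Cut edges: (0,1)

By max-flow min-cut theorem, max flow = min cut = 6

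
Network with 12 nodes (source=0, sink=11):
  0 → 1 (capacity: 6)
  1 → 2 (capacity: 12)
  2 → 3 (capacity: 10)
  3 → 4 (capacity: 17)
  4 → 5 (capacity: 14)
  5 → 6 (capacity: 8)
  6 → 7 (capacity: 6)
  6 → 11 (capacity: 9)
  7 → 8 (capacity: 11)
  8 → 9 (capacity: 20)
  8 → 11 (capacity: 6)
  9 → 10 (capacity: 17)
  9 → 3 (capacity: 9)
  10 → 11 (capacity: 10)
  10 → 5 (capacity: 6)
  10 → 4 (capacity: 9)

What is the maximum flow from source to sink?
Maximum flow = 6

Max flow: 6

Flow assignment:
  0 → 1: 6/6
  1 → 2: 6/12
  2 → 3: 6/10
  3 → 4: 6/17
  4 → 5: 6/14
  5 → 6: 6/8
  6 → 11: 6/9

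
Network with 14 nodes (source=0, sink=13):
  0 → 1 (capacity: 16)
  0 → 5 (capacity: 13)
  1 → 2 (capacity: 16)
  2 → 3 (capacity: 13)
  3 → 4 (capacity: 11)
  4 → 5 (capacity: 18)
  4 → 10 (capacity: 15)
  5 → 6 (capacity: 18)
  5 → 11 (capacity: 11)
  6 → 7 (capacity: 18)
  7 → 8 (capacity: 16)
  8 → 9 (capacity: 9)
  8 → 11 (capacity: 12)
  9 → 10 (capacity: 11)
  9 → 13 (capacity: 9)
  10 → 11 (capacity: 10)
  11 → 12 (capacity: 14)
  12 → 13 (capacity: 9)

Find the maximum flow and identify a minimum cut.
Max flow = 18, Min cut edges: (9,13), (12,13)

Maximum flow: 18
Minimum cut: (9,13), (12,13)
Partition: S = [0, 1, 2, 3, 4, 5, 6, 7, 8, 9, 10, 11, 12], T = [13]

Max-flow min-cut theorem verified: both equal 18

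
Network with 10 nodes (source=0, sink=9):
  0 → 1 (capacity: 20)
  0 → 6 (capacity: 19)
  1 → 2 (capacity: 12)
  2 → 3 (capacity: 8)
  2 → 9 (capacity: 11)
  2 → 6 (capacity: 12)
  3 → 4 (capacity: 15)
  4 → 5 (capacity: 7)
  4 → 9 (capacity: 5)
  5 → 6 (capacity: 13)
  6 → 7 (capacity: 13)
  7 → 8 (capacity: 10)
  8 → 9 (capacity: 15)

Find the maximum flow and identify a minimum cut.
Max flow = 22, Min cut edges: (1,2), (7,8)

Maximum flow: 22
Minimum cut: (1,2), (7,8)
Partition: S = [0, 1, 5, 6, 7], T = [2, 3, 4, 8, 9]

Max-flow min-cut theorem verified: both equal 22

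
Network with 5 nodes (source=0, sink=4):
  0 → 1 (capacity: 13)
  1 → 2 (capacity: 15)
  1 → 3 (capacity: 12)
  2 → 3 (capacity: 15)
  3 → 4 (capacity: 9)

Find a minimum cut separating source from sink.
Min cut value = 9, edges: (3,4)

Min cut value: 9
Partition: S = [0, 1, 2, 3], T = [4]
Cut edges: (3,4)

By max-flow min-cut theorem, max flow = min cut = 9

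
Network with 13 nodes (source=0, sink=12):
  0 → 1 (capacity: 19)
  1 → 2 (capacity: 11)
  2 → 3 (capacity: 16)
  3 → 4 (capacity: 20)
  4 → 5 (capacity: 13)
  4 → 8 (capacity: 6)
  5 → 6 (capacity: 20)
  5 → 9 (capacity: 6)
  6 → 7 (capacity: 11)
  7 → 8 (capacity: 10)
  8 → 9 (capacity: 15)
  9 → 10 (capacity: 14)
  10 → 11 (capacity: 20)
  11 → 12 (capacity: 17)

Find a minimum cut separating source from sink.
Min cut value = 11, edges: (1,2)

Min cut value: 11
Partition: S = [0, 1], T = [2, 3, 4, 5, 6, 7, 8, 9, 10, 11, 12]
Cut edges: (1,2)

By max-flow min-cut theorem, max flow = min cut = 11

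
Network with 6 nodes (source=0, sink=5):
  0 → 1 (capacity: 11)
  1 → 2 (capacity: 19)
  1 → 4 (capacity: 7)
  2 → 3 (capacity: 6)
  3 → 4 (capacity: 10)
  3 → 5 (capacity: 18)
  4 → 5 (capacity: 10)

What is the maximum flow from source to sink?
Maximum flow = 11

Max flow: 11

Flow assignment:
  0 → 1: 11/11
  1 → 2: 4/19
  1 → 4: 7/7
  2 → 3: 4/6
  3 → 5: 4/18
  4 → 5: 7/10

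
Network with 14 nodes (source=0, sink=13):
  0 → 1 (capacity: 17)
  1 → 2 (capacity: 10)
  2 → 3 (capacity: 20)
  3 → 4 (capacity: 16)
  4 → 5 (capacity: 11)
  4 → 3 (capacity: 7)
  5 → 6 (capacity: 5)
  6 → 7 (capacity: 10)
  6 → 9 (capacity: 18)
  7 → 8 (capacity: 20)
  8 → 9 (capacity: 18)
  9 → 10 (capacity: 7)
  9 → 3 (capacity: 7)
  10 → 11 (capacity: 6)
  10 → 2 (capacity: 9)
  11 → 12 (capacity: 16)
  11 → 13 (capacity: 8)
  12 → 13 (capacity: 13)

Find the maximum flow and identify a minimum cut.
Max flow = 5, Min cut edges: (5,6)

Maximum flow: 5
Minimum cut: (5,6)
Partition: S = [0, 1, 2, 3, 4, 5], T = [6, 7, 8, 9, 10, 11, 12, 13]

Max-flow min-cut theorem verified: both equal 5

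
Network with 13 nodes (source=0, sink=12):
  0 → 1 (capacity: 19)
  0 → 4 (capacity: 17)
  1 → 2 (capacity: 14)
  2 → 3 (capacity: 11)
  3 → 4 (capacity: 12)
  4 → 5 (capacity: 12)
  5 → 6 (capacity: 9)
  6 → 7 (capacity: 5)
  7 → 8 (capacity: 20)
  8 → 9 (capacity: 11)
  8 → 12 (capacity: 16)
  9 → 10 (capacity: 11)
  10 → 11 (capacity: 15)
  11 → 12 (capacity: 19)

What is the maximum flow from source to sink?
Maximum flow = 5

Max flow: 5

Flow assignment:
  0 → 1: 5/19
  1 → 2: 5/14
  2 → 3: 5/11
  3 → 4: 5/12
  4 → 5: 5/12
  5 → 6: 5/9
  6 → 7: 5/5
  7 → 8: 5/20
  8 → 12: 5/16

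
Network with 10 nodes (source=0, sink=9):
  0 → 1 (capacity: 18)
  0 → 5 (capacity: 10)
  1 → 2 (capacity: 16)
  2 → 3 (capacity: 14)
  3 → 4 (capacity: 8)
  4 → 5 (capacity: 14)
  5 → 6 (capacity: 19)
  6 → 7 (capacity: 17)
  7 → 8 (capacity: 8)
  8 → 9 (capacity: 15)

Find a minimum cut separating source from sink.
Min cut value = 8, edges: (7,8)

Min cut value: 8
Partition: S = [0, 1, 2, 3, 4, 5, 6, 7], T = [8, 9]
Cut edges: (7,8)

By max-flow min-cut theorem, max flow = min cut = 8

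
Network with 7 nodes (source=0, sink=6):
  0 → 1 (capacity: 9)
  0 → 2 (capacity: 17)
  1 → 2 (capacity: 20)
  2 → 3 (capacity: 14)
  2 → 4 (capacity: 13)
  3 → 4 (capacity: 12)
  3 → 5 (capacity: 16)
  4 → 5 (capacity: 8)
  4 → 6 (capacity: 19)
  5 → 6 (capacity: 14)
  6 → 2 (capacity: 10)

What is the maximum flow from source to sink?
Maximum flow = 26

Max flow: 26

Flow assignment:
  0 → 1: 9/9
  0 → 2: 17/17
  1 → 2: 9/20
  2 → 3: 13/14
  2 → 4: 13/13
  3 → 4: 12/12
  3 → 5: 1/16
  4 → 5: 6/8
  4 → 6: 19/19
  5 → 6: 7/14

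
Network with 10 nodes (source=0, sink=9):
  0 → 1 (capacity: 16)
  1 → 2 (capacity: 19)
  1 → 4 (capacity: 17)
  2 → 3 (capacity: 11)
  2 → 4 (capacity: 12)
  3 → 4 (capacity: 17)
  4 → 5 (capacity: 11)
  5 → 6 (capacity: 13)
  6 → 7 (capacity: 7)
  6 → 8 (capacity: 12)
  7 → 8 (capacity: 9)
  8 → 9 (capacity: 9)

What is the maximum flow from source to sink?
Maximum flow = 9

Max flow: 9

Flow assignment:
  0 → 1: 9/16
  1 → 4: 9/17
  4 → 5: 9/11
  5 → 6: 9/13
  6 → 8: 9/12
  8 → 9: 9/9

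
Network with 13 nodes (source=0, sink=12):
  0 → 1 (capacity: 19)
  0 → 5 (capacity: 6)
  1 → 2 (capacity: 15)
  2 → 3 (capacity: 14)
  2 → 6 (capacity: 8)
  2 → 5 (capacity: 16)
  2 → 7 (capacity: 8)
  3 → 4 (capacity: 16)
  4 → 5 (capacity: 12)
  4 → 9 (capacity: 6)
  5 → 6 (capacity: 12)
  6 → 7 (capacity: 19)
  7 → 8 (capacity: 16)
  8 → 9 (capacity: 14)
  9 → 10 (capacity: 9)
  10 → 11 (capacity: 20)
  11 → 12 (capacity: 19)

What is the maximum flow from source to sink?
Maximum flow = 9

Max flow: 9

Flow assignment:
  0 → 1: 9/19
  1 → 2: 9/15
  2 → 3: 6/14
  2 → 6: 1/8
  2 → 7: 2/8
  3 → 4: 6/16
  4 → 5: 6/12
  5 → 6: 6/12
  6 → 7: 7/19
  7 → 8: 9/16
  8 → 9: 9/14
  9 → 10: 9/9
  10 → 11: 9/20
  11 → 12: 9/19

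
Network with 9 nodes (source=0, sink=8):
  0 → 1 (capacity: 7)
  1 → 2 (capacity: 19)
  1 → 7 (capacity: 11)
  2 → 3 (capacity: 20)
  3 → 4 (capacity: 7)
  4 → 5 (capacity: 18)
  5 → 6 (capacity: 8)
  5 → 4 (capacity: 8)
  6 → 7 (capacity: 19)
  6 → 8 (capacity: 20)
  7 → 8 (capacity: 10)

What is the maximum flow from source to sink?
Maximum flow = 7

Max flow: 7

Flow assignment:
  0 → 1: 7/7
  1 → 7: 7/11
  7 → 8: 7/10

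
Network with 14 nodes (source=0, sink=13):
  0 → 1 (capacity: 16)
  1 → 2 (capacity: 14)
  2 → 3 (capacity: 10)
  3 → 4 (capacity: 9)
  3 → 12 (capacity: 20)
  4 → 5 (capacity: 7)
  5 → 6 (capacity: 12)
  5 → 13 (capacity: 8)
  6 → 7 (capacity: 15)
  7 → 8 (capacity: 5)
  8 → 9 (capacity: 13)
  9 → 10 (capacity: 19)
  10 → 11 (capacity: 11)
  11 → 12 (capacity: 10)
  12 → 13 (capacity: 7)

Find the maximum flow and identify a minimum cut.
Max flow = 10, Min cut edges: (2,3)

Maximum flow: 10
Minimum cut: (2,3)
Partition: S = [0, 1, 2], T = [3, 4, 5, 6, 7, 8, 9, 10, 11, 12, 13]

Max-flow min-cut theorem verified: both equal 10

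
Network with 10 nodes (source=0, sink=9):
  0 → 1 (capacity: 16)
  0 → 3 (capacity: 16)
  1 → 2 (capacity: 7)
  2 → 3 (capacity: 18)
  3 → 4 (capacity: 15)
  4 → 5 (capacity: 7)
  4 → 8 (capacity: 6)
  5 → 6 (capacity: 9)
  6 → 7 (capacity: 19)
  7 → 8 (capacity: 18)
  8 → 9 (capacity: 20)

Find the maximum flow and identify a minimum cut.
Max flow = 13, Min cut edges: (4,5), (4,8)

Maximum flow: 13
Minimum cut: (4,5), (4,8)
Partition: S = [0, 1, 2, 3, 4], T = [5, 6, 7, 8, 9]

Max-flow min-cut theorem verified: both equal 13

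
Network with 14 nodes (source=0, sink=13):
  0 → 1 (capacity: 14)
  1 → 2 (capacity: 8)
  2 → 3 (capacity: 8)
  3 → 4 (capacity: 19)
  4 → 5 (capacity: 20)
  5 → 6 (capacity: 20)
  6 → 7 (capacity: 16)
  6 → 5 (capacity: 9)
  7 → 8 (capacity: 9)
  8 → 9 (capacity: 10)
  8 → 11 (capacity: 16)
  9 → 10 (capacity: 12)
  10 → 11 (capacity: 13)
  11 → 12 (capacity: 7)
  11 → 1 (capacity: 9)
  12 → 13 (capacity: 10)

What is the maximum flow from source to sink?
Maximum flow = 7

Max flow: 7

Flow assignment:
  0 → 1: 7/14
  1 → 2: 8/8
  2 → 3: 8/8
  3 → 4: 8/19
  4 → 5: 8/20
  5 → 6: 8/20
  6 → 7: 8/16
  7 → 8: 8/9
  8 → 11: 8/16
  11 → 12: 7/7
  11 → 1: 1/9
  12 → 13: 7/10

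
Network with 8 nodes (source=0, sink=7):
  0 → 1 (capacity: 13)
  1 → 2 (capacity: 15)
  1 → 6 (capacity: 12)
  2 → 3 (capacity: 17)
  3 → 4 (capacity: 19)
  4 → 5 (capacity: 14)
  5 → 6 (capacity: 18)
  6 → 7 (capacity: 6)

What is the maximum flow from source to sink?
Maximum flow = 6

Max flow: 6

Flow assignment:
  0 → 1: 6/13
  1 → 2: 1/15
  1 → 6: 5/12
  2 → 3: 1/17
  3 → 4: 1/19
  4 → 5: 1/14
  5 → 6: 1/18
  6 → 7: 6/6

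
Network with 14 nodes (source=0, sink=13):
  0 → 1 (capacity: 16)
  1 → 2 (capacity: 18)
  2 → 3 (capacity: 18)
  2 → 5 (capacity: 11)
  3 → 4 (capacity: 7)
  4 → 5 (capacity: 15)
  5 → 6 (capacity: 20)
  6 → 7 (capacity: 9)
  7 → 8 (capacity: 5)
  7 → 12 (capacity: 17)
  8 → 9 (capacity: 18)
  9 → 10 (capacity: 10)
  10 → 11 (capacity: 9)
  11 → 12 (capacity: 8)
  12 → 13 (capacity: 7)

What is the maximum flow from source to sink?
Maximum flow = 7

Max flow: 7

Flow assignment:
  0 → 1: 7/16
  1 → 2: 7/18
  2 → 3: 5/18
  2 → 5: 2/11
  3 → 4: 5/7
  4 → 5: 5/15
  5 → 6: 7/20
  6 → 7: 7/9
  7 → 12: 7/17
  12 → 13: 7/7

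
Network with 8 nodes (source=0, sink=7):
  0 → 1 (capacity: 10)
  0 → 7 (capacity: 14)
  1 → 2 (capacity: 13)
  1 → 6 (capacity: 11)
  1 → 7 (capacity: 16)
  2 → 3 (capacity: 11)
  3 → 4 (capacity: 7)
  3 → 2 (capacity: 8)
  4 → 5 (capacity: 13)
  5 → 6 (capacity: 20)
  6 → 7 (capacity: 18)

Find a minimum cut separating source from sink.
Min cut value = 24, edges: (0,1), (0,7)

Min cut value: 24
Partition: S = [0], T = [1, 2, 3, 4, 5, 6, 7]
Cut edges: (0,1), (0,7)

By max-flow min-cut theorem, max flow = min cut = 24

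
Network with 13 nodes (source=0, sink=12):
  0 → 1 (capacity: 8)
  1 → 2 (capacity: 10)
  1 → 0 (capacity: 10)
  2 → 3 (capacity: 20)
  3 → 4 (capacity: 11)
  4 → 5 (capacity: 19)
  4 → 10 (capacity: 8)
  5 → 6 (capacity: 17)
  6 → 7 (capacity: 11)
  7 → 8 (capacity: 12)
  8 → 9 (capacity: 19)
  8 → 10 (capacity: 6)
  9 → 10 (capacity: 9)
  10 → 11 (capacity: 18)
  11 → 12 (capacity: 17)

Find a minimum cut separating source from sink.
Min cut value = 8, edges: (0,1)

Min cut value: 8
Partition: S = [0], T = [1, 2, 3, 4, 5, 6, 7, 8, 9, 10, 11, 12]
Cut edges: (0,1)

By max-flow min-cut theorem, max flow = min cut = 8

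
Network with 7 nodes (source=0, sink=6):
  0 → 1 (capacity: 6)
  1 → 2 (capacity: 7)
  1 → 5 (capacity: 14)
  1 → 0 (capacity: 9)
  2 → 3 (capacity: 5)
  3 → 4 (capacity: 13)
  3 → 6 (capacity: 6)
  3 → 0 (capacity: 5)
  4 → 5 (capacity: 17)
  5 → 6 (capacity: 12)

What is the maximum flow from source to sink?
Maximum flow = 6

Max flow: 6

Flow assignment:
  0 → 1: 6/6
  1 → 5: 6/14
  5 → 6: 6/12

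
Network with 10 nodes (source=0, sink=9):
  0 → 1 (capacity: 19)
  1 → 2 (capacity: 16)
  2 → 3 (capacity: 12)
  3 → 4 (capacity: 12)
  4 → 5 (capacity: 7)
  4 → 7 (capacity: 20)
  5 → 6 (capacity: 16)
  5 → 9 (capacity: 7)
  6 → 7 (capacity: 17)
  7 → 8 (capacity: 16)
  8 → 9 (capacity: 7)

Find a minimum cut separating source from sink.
Min cut value = 12, edges: (3,4)

Min cut value: 12
Partition: S = [0, 1, 2, 3], T = [4, 5, 6, 7, 8, 9]
Cut edges: (3,4)

By max-flow min-cut theorem, max flow = min cut = 12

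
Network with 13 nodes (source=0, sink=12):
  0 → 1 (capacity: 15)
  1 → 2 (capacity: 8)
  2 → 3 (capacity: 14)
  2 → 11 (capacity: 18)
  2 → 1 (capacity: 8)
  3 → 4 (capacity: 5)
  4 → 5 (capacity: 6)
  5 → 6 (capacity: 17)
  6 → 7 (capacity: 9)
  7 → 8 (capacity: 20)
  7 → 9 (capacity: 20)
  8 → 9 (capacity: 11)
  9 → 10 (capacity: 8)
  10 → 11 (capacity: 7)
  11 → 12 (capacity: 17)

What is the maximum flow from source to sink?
Maximum flow = 8

Max flow: 8

Flow assignment:
  0 → 1: 8/15
  1 → 2: 8/8
  2 → 11: 8/18
  11 → 12: 8/17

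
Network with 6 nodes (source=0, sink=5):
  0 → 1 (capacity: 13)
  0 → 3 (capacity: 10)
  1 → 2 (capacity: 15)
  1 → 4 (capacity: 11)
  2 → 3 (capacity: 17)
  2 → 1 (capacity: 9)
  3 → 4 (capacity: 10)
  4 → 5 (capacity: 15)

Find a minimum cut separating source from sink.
Min cut value = 15, edges: (4,5)

Min cut value: 15
Partition: S = [0, 1, 2, 3, 4], T = [5]
Cut edges: (4,5)

By max-flow min-cut theorem, max flow = min cut = 15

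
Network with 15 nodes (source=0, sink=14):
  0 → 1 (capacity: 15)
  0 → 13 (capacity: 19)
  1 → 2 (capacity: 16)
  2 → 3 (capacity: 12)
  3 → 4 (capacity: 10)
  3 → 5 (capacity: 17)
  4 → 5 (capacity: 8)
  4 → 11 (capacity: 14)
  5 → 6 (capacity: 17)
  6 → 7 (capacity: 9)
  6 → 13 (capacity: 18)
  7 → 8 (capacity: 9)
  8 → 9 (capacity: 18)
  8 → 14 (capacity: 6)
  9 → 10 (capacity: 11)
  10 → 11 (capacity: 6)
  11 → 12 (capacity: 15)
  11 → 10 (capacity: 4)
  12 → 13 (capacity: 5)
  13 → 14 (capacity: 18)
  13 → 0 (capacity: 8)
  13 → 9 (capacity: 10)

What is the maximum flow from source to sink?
Maximum flow = 24

Max flow: 24

Flow assignment:
  0 → 1: 9/15
  0 → 13: 15/19
  1 → 2: 9/16
  2 → 3: 9/12
  3 → 5: 9/17
  5 → 6: 9/17
  6 → 7: 6/9
  6 → 13: 3/18
  7 → 8: 6/9
  8 → 14: 6/6
  13 → 14: 18/18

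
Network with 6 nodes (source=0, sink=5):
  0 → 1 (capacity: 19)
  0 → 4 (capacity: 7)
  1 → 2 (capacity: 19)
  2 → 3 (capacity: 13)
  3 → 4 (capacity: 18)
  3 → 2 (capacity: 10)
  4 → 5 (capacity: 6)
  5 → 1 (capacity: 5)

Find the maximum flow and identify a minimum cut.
Max flow = 6, Min cut edges: (4,5)

Maximum flow: 6
Minimum cut: (4,5)
Partition: S = [0, 1, 2, 3, 4], T = [5]

Max-flow min-cut theorem verified: both equal 6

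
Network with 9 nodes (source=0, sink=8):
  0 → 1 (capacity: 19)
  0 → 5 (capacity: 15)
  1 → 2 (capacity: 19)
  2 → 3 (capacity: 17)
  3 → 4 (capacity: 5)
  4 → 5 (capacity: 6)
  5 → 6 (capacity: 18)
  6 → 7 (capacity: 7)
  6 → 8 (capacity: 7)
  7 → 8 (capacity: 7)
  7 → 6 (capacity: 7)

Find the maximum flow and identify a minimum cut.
Max flow = 14, Min cut edges: (6,8), (7,8)

Maximum flow: 14
Minimum cut: (6,8), (7,8)
Partition: S = [0, 1, 2, 3, 4, 5, 6, 7], T = [8]

Max-flow min-cut theorem verified: both equal 14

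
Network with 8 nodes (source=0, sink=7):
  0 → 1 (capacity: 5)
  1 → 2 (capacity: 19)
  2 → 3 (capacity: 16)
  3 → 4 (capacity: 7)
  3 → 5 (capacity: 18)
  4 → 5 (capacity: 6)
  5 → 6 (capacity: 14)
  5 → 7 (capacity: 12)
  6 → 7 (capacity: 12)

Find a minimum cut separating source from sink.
Min cut value = 5, edges: (0,1)

Min cut value: 5
Partition: S = [0], T = [1, 2, 3, 4, 5, 6, 7]
Cut edges: (0,1)

By max-flow min-cut theorem, max flow = min cut = 5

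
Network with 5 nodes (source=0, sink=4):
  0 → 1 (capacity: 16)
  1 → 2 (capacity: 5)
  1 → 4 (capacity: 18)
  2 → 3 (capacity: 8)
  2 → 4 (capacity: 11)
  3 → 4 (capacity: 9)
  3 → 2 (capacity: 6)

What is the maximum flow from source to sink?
Maximum flow = 16

Max flow: 16

Flow assignment:
  0 → 1: 16/16
  1 → 4: 16/18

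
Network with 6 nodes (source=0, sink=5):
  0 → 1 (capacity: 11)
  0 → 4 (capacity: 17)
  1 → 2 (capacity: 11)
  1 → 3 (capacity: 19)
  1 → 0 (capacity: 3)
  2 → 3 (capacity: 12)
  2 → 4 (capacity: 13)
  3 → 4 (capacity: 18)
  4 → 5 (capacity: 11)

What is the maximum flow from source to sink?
Maximum flow = 11

Max flow: 11

Flow assignment:
  0 → 1: 11/11
  1 → 2: 11/11
  2 → 4: 11/13
  4 → 5: 11/11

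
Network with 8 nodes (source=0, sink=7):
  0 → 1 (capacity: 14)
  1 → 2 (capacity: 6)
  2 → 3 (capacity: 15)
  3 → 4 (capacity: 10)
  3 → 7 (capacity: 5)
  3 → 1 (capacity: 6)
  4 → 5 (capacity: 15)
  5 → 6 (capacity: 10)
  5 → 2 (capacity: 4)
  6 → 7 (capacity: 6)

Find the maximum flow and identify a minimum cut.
Max flow = 6, Min cut edges: (1,2)

Maximum flow: 6
Minimum cut: (1,2)
Partition: S = [0, 1], T = [2, 3, 4, 5, 6, 7]

Max-flow min-cut theorem verified: both equal 6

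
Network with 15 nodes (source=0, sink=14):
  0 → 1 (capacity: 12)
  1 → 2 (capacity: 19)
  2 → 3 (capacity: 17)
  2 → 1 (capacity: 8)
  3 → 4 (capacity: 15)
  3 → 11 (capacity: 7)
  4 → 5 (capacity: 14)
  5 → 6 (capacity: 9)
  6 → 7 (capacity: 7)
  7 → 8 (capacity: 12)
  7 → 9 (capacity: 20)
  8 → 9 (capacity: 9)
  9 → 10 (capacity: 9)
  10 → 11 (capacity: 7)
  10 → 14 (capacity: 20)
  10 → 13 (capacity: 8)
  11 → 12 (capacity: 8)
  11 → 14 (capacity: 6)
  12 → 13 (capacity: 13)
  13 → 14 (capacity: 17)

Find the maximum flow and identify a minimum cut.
Max flow = 12, Min cut edges: (0,1)

Maximum flow: 12
Minimum cut: (0,1)
Partition: S = [0], T = [1, 2, 3, 4, 5, 6, 7, 8, 9, 10, 11, 12, 13, 14]

Max-flow min-cut theorem verified: both equal 12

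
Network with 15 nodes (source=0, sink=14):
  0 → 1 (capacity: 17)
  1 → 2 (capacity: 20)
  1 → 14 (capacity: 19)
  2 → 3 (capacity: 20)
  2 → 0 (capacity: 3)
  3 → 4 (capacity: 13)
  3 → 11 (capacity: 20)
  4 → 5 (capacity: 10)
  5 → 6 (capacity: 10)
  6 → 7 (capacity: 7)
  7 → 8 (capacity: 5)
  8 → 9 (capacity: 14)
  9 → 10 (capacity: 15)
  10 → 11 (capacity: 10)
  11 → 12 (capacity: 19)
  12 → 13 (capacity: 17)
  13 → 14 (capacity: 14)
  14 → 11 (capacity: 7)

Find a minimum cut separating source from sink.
Min cut value = 17, edges: (0,1)

Min cut value: 17
Partition: S = [0], T = [1, 2, 3, 4, 5, 6, 7, 8, 9, 10, 11, 12, 13, 14]
Cut edges: (0,1)

By max-flow min-cut theorem, max flow = min cut = 17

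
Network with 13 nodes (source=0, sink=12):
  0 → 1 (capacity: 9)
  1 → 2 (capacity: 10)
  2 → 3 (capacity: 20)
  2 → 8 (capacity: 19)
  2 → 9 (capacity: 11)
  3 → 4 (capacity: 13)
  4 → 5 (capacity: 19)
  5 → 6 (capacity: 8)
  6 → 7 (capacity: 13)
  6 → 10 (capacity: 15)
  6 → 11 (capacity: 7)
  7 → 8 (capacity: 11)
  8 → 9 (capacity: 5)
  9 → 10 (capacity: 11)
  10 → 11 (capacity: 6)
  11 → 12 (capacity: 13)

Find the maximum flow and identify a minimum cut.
Max flow = 9, Min cut edges: (0,1)

Maximum flow: 9
Minimum cut: (0,1)
Partition: S = [0], T = [1, 2, 3, 4, 5, 6, 7, 8, 9, 10, 11, 12]

Max-flow min-cut theorem verified: both equal 9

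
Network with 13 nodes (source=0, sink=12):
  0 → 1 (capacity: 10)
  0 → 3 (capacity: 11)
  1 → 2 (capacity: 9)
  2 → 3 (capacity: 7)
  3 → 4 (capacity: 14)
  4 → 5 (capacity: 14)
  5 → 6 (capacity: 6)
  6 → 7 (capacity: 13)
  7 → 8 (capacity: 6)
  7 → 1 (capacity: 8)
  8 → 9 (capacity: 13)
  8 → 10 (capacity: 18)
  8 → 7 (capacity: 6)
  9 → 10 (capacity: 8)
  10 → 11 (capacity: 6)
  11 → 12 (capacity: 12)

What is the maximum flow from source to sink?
Maximum flow = 6

Max flow: 6

Flow assignment:
  0 → 1: 6/10
  1 → 2: 6/9
  2 → 3: 6/7
  3 → 4: 6/14
  4 → 5: 6/14
  5 → 6: 6/6
  6 → 7: 6/13
  7 → 8: 6/6
  8 → 10: 6/18
  10 → 11: 6/6
  11 → 12: 6/12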